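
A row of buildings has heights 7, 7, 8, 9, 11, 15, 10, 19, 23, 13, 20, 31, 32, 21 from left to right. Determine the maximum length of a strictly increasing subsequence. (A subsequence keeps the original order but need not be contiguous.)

Track the smallest tail for each achievable length (strict):
7 → extends → [7]
7 → already a tail → [7]
8 → extends → [7, 8]
9 → extends → [7, 8, 9]
11 → extends → [7, 8, 9, 11]
15 → extends → [7, 8, 9, 11, 15]
10 → replaces 11 → [7, 8, 9, 10, 15]
19 → extends → [7, 8, 9, 10, 15, 19]
23 → extends → [7, 8, 9, 10, 15, 19, 23]
13 → replaces 15 → [7, 8, 9, 10, 13, 19, 23]
20 → replaces 23 → [7, 8, 9, 10, 13, 19, 20]
31 → extends → [7, 8, 9, 10, 13, 19, 20, 31]
32 → extends → [7, 8, 9, 10, 13, 19, 20, 31, 32]
21 → replaces 31 → [7, 8, 9, 10, 13, 19, 20, 21, 32]
Nine tails, so the longest strictly increasing subsequence has length 9 (e.g. 7, 8, 9, 11, 15, 19, 23, 31, 32).

9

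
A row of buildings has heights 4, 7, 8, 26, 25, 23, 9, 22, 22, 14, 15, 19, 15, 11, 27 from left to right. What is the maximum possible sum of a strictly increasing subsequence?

103

Let S[i] be the best sum of a strictly increasing subsequence ending at i:
i:       1   2   3   4   5   6   7   8   9  10  11  12  13  14  15
a[i]:    4   7   8  26  25  23   9  22  22  14  15  19  15  11  27
S:       4  11  19  45  44  42  28  50  50  42  57  76  57  39 103
Maximum is 103 (e.g. 4 + 7 + 8 + 9 + 14 + 15 + 19 + 27).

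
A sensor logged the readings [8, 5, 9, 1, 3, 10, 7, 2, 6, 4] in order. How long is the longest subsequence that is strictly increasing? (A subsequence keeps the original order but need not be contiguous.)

3

Track the smallest tail for each achievable length (strict):
8 → extends → [8]
5 → replaces 8 → [5]
9 → extends → [5, 9]
1 → replaces 5 → [1, 9]
3 → replaces 9 → [1, 3]
10 → extends → [1, 3, 10]
7 → replaces 10 → [1, 3, 7]
2 → replaces 3 → [1, 2, 7]
6 → replaces 7 → [1, 2, 6]
4 → replaces 6 → [1, 2, 4]
Three tails, so the longest strictly increasing subsequence has length 3 (e.g. 8, 9, 10).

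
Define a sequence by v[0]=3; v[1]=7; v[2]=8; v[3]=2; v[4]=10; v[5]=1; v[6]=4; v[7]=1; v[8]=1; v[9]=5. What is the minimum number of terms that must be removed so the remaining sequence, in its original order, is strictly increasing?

Fewest deletions = n − (longest strictly increasing subsequence).
i:      0  1  2  3  4  5  6  7  8  9
v[i]:   3  7  8  2 10  1  4  1  1  5
dp:     1  2  3  1  4  1  2  1  1  3
max dp = 4, so deletions = 10 − 4 = 6.

6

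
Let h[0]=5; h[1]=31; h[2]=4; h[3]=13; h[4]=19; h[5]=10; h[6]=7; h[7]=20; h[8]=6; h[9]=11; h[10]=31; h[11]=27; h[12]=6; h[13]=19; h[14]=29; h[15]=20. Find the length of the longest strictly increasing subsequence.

6

Let dp[i] be the length of the longest such subsequence ending at index i:
i:      0  1  2  3  4  5  6  7  8  9 10 11 12 13 14 15
h[i]:   5 31  4 13 19 10  7 20  6 11 31 27  6 19 29 20
dp:     1  2  1  2  3  2  2  4  2  3  5  5  2  4  6  5
Maximum dp value is 6.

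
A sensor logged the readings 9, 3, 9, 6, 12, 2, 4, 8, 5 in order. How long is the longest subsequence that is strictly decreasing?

Let dp[i] be the longest strictly decreasing subsequence ending at i:
i:      1  2  3  4  5  6  7  8  9
a[i]:   9  3  9  6 12  2  4  8  5
dp:     1  2  1  2  1  3  3  2  3
Maximum is 3.

3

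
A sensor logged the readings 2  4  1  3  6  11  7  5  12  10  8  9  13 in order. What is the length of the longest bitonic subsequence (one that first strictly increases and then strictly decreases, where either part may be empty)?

inc[i] = longest strictly increasing subsequence ending at i; dec[i] = longest strictly decreasing subsequence starting at i:
i:      1  2  3  4  5  6  7  8  9 10 11 12 13
a[i]:   2  4  1  3  6 11  7  5 12 10  8  9 13
inc:    1  2  1  2  3  4  4  3  5  5  5  6  7
dec:    2  2  1  1  2  3  2  1  3  2  1  1  1
Best peak at i=9 (value 12): inc=5, dec=3, length 5+3−1 = 7.

7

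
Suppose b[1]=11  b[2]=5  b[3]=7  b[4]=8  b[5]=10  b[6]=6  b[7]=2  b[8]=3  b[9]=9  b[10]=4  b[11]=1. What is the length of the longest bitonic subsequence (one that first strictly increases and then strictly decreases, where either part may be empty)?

inc[i] = longest strictly increasing subsequence ending at i; dec[i] = longest strictly decreasing subsequence starting at i:
i:      1  2  3  4  5  6  7  8  9 10 11
b[i]:  11  5  7  8 10  6  2  3  9  4  1
inc:    1  1  2  3  4  2  1  2  4  3  1
dec:    5  3  4  4  4  3  2  2  3  2  1
Best peak at i=5 (value 10): inc=4, dec=4, length 4+4−1 = 7.

7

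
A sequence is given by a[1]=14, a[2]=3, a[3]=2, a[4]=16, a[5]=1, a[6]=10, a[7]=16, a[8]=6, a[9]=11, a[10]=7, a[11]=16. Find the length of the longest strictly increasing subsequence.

Track the smallest tail for each achievable length (strict):
14 → extends → [14]
3 → replaces 14 → [3]
2 → replaces 3 → [2]
16 → extends → [2, 16]
1 → replaces 2 → [1, 16]
10 → replaces 16 → [1, 10]
16 → extends → [1, 10, 16]
6 → replaces 10 → [1, 6, 16]
11 → replaces 16 → [1, 6, 11]
7 → replaces 11 → [1, 6, 7]
16 → extends → [1, 6, 7, 16]
Four tails, so the longest strictly increasing subsequence has length 4 (e.g. 3, 10, 11, 16).

4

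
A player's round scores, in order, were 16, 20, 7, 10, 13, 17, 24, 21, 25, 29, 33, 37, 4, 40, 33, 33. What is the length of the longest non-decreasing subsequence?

Let dp[i] be the length of the longest such subsequence ending at index i:
i:      1  2  3  4  5  6  7  8  9 10 11 12 13 14 15 16
a[i]:  16 20  7 10 13 17 24 21 25 29 33 37  4 40 33 33
dp:     1  2  1  2  3  4  5  5  6  7  8  9  1 10  9 10
Maximum dp value is 10.

10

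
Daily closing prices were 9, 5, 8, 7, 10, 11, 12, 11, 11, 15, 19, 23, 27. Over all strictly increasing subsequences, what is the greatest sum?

Let S[i] be the best sum of a strictly increasing subsequence ending at i:
i:       1   2   3   4   5   6   7   8   9  10  11  12  13
a[i]:    9   5   8   7  10  11  12  11  11  15  19  23  27
S:       9   5  13  12  23  34  46  34  34  61  80 103 130
Maximum is 130 (e.g. 5 + 8 + 10 + 11 + 12 + 15 + 19 + 23 + 27).

130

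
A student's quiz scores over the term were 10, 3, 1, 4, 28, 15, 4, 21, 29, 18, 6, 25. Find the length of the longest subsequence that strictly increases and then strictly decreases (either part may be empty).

7

inc[i] = longest strictly increasing subsequence ending at i; dec[i] = longest strictly decreasing subsequence starting at i:
i:      1  2  3  4  5  6  7  8  9 10 11 12
a[i]:  10  3  1  4 28 15  4 21 29 18  6 25
inc:    1  1  1  2  3  3  2  4  5  4  3  5
dec:    3  2  1  1  4  2  1  3  3  2  1  1
Best peak at i=9 (value 29): inc=5, dec=3, length 5+3−1 = 7.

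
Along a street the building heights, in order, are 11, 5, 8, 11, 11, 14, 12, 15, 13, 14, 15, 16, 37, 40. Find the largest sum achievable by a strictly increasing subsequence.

Let S[i] be the best sum of a strictly increasing subsequence ending at i:
i:       1   2   3   4   5   6   7   8   9  10  11  12  13  14
a[i]:   11   5   8  11  11  14  12  15  13  14  15  16  37  40
S:      11   5  13  24  24  38  36  53  49  63  78  94 131 171
Maximum is 171 (e.g. 5 + 8 + 11 + 12 + 13 + 14 + 15 + 16 + 37 + 40).

171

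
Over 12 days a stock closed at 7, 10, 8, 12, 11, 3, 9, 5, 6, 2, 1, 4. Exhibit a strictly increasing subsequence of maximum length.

Patience tails give the LIS length; then backtrack through the dp parents:
7 → extends → [7]
10 → extends → [7, 10]
8 → replaces 10 → [7, 8]
12 → extends → [7, 8, 12]
11 → replaces 12 → [7, 8, 11]
3 → replaces 7 → [3, 8, 11]
9 → replaces 11 → [3, 8, 9]
5 → replaces 8 → [3, 5, 9]
6 → replaces 9 → [3, 5, 6]
2 → replaces 3 → [2, 5, 6]
1 → replaces 2 → [1, 5, 6]
4 → replaces 5 → [1, 4, 6]
Length 3; one witness is 7, 10, 12.

7, 10, 12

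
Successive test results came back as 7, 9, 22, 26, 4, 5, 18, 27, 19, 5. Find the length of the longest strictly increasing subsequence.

5

Track the smallest tail for each achievable length (strict):
7 → extends → [7]
9 → extends → [7, 9]
22 → extends → [7, 9, 22]
26 → extends → [7, 9, 22, 26]
4 → replaces 7 → [4, 9, 22, 26]
5 → replaces 9 → [4, 5, 22, 26]
18 → replaces 22 → [4, 5, 18, 26]
27 → extends → [4, 5, 18, 26, 27]
19 → replaces 26 → [4, 5, 18, 19, 27]
5 → already a tail → [4, 5, 18, 19, 27]
Five tails, so the longest strictly increasing subsequence has length 5 (e.g. 7, 9, 22, 26, 27).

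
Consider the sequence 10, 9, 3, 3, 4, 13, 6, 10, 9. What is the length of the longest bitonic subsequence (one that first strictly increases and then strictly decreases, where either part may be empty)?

inc[i] = longest strictly increasing subsequence ending at i; dec[i] = longest strictly decreasing subsequence starting at i:
i:      1  2  3  4  5  6  7  8  9
a[i]:  10  9  3  3  4 13  6 10  9
inc:    1  1  1  1  2  3  3  4  4
dec:    3  2  1  1  1  3  1  2  1
Best peak at i=6 (value 13): inc=3, dec=3, length 3+3−1 = 5.

5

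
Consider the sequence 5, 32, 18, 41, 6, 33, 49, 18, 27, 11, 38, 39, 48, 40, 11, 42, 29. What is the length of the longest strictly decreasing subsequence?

Negate each value so 'decreasing' becomes 'increasing', then run patience tails on the negated sequence:
-5 → extends → [-5]
-32 → replaces -5 → [-32]
-18 → extends → [-32, -18]
-41 → replaces -32 → [-41, -18]
-6 → extends → [-41, -18, -6]
-33 → replaces -18 → [-41, -33, -6]
-49 → replaces -41 → [-49, -33, -6]
-18 → replaces -6 → [-49, -33, -18]
-27 → replaces -18 → [-49, -33, -27]
-11 → extends → [-49, -33, -27, -11]
-38 → replaces -33 → [-49, -38, -27, -11]
-39 → replaces -38 → [-49, -39, -27, -11]
-48 → replaces -39 → [-49, -48, -27, -11]
-40 → replaces -27 → [-49, -48, -40, -11]
-11 → already a tail → [-49, -48, -40, -11]
-42 → replaces -40 → [-49, -48, -42, -11]
-29 → replaces -11 → [-49, -48, -42, -29]
Four tails, so the longest strictly decreasing subsequence of the original has length 4.

4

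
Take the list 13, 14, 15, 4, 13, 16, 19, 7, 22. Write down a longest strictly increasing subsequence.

13, 14, 15, 16, 19, 22

Patience tails give the LIS length; then backtrack through the dp parents:
13 → extends → [13]
14 → extends → [13, 14]
15 → extends → [13, 14, 15]
4 → replaces 13 → [4, 14, 15]
13 → replaces 14 → [4, 13, 15]
16 → extends → [4, 13, 15, 16]
19 → extends → [4, 13, 15, 16, 19]
7 → replaces 13 → [4, 7, 15, 16, 19]
22 → extends → [4, 7, 15, 16, 19, 22]
Length 6; one witness is 13, 14, 15, 16, 19, 22.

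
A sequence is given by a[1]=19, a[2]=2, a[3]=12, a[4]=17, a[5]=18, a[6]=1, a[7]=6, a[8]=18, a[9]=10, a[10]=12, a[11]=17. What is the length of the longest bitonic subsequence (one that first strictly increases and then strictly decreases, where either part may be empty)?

inc[i] = longest strictly increasing subsequence ending at i; dec[i] = longest strictly decreasing subsequence starting at i:
i:      1  2  3  4  5  6  7  8  9 10 11
a[i]:  19  2 12 17 18  1  6 18 10 12 17
inc:    1  1  2  3  4  1  2  4  3  4  5
dec:    3  2  2  2  2  1  1  2  1  1  1
Best peak at i=5 (value 18): inc=4, dec=2, length 4+2−1 = 5.

5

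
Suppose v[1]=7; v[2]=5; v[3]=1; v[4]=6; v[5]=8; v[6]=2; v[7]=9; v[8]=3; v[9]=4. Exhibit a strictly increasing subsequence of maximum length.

5, 6, 8, 9

Patience tails give the LIS length; then backtrack through the dp parents:
7 → extends → [7]
5 → replaces 7 → [5]
1 → replaces 5 → [1]
6 → extends → [1, 6]
8 → extends → [1, 6, 8]
2 → replaces 6 → [1, 2, 8]
9 → extends → [1, 2, 8, 9]
3 → replaces 8 → [1, 2, 3, 9]
4 → replaces 9 → [1, 2, 3, 4]
Length 4; one witness is 5, 6, 8, 9.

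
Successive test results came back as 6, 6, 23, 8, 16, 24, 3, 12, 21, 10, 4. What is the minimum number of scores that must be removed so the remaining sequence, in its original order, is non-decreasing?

Fewest deletions = n − (longest non-decreasing subsequence).
i:      1  2  3  4  5  6  7  8  9 10 11
a[i]:   6  6 23  8 16 24  3 12 21 10  4
dp:     1  2  3  3  4  5  1  4  5  4  2
max dp = 5, so deletions = 11 − 5 = 6.

6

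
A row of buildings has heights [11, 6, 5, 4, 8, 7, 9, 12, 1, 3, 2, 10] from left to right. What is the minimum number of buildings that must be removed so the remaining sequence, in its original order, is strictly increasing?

Fewest deletions = n − (longest strictly increasing subsequence).
Patience tails:
11 → extends → [11]
6 → replaces 11 → [6]
5 → replaces 6 → [5]
4 → replaces 5 → [4]
8 → extends → [4, 8]
7 → replaces 8 → [4, 7]
9 → extends → [4, 7, 9]
12 → extends → [4, 7, 9, 12]
1 → replaces 4 → [1, 7, 9, 12]
3 → replaces 7 → [1, 3, 9, 12]
2 → replaces 3 → [1, 2, 9, 12]
10 → replaces 12 → [1, 2, 9, 10]
Longest strictly increasing subsequence has length 4, so deletions = 12 − 4 = 8.

8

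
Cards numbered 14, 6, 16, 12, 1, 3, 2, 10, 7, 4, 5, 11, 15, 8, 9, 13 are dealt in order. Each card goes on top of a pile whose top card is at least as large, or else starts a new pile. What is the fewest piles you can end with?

Place each on the leftmost legal pile:
14 → new pile 1 (tops now [14])
6 → pile 1 (tops now [6])
16 → new pile 2 (tops now [6, 16])
12 → pile 2 (tops now [6, 12])
1 → pile 1 (tops now [1, 12])
3 → pile 2 (tops now [1, 3])
2 → pile 2 (tops now [1, 2])
10 → new pile 3 (tops now [1, 2, 10])
7 → pile 3 (tops now [1, 2, 7])
4 → pile 3 (tops now [1, 2, 4])
5 → new pile 4 (tops now [1, 2, 4, 5])
11 → new pile 5 (tops now [1, 2, 4, 5, 11])
15 → new pile 6 (tops now [1, 2, 4, 5, 11, 15])
8 → pile 5 (tops now [1, 2, 4, 5, 8, 15])
9 → pile 6 (tops now [1, 2, 4, 5, 8, 9])
13 → new pile 7 (tops now [1, 2, 4, 5, 8, 9, 13])
Seven piles.

7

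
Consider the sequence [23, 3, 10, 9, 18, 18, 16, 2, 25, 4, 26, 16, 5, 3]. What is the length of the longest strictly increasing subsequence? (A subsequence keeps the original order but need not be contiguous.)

5

Let dp[i] be the length of the longest such subsequence ending at index i:
i:      1  2  3  4  5  6  7  8  9 10 11 12 13 14
a[i]:  23  3 10  9 18 18 16  2 25  4 26 16  5  3
dp:     1  1  2  2  3  3  3  1  4  2  5  3  3  2
Maximum dp value is 5.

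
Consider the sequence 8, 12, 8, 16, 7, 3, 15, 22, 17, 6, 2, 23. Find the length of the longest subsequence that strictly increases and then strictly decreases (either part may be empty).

7

inc[i] = longest strictly increasing subsequence ending at i; dec[i] = longest strictly decreasing subsequence starting at i:
i:      1  2  3  4  5  6  7  8  9 10 11 12
a[i]:   8 12  8 16  7  3 15 22 17  6  2 23
inc:    1  2  1  3  1  1  3  4  4  2  1  5
dec:    4  5  4  4  3  2  3  4  3  2  1  1
Best peak at i=8 (value 22): inc=4, dec=4, length 4+4−1 = 7.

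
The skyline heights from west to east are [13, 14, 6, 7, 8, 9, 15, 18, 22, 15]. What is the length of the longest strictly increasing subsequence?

Let dp[i] be the length of the longest such subsequence ending at index i:
i:      1  2  3  4  5  6  7  8  9 10
a[i]:  13 14  6  7  8  9 15 18 22 15
dp:     1  2  1  2  3  4  5  6  7  5
Maximum dp value is 7.

7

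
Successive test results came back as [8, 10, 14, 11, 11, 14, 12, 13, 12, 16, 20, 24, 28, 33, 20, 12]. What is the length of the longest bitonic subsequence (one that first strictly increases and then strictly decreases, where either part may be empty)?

inc[i] = longest strictly increasing subsequence ending at i; dec[i] = longest strictly decreasing subsequence starting at i:
i:      1  2  3  4  5  6  7  8  9 10 11 12 13 14 15 16
a[i]:   8 10 14 11 11 14 12 13 12 16 20 24 28 33 20 12
inc:    1  2  3  3  3  4  4  5  4  6  7  8  9 10  7  4
dec:    1  1  3  1  1  3  1  2  1  2  2  3  3  3  2  1
Best peak at i=14 (value 33): inc=10, dec=3, length 10+3−1 = 12.

12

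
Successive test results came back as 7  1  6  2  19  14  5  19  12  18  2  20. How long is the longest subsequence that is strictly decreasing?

4

Let dp[i] be the longest strictly decreasing subsequence ending at i:
i:      1  2  3  4  5  6  7  8  9 10 11 12
a[i]:   7  1  6  2 19 14  5 19 12 18  2 20
dp:     1  2  2  3  1  2  3  1  3  2  4  1
Maximum is 4.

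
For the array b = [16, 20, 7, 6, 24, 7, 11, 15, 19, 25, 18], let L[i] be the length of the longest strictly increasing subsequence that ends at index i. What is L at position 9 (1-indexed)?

5

dp[i] = 1 + max{dp[j] : j<i, b[j]<b[i]} (or 1 if no such j):
i:      1  2  3  4  5  6  7  8  9 10 11
b[i]:  16 20  7  6 24  7 11 15 19 25 18
dp:     1  2  1  1  3  2  3  4  5  6  5
At index 9 the value is 5.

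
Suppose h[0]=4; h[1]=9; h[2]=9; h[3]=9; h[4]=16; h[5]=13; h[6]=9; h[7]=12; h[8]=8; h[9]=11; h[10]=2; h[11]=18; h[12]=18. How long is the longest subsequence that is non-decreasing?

Track the smallest tail for each achievable length (allowing ties):
4 → extends → [4]
9 → extends → [4, 9]
9 → extends → [4, 9, 9]
9 → extends → [4, 9, 9, 9]
16 → extends → [4, 9, 9, 9, 16]
13 → replaces 16 → [4, 9, 9, 9, 13]
9 → replaces 13 → [4, 9, 9, 9, 9]
12 → extends → [4, 9, 9, 9, 9, 12]
8 → replaces 9 → [4, 8, 9, 9, 9, 12]
11 → replaces 12 → [4, 8, 9, 9, 9, 11]
2 → replaces 4 → [2, 8, 9, 9, 9, 11]
18 → extends → [2, 8, 9, 9, 9, 11, 18]
18 → extends → [2, 8, 9, 9, 9, 11, 18, 18]
Eight tails, so the longest non-decreasing subsequence has length 8 (e.g. 4, 9, 9, 9, 9, 12, 18, 18).

8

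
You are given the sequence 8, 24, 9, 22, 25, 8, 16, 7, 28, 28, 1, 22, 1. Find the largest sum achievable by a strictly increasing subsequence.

Let S[i] be the best sum of a strictly increasing subsequence ending at i:
i:      1  2  3  4  5  6  7  8  9 10 11 12 13
a[i]:   8 24  9 22 25  8 16  7 28 28  1 22  1
S:      8 32 17 39 64  8 33  7 92 92  1 55  1
Maximum is 92 (e.g. 8 + 9 + 22 + 25 + 28).

92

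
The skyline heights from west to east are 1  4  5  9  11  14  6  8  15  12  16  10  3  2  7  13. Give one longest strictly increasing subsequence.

Patience tails give the LIS length; then backtrack through the dp parents:
1 → extends → [1]
4 → extends → [1, 4]
5 → extends → [1, 4, 5]
9 → extends → [1, 4, 5, 9]
11 → extends → [1, 4, 5, 9, 11]
14 → extends → [1, 4, 5, 9, 11, 14]
6 → replaces 9 → [1, 4, 5, 6, 11, 14]
8 → replaces 11 → [1, 4, 5, 6, 8, 14]
15 → extends → [1, 4, 5, 6, 8, 14, 15]
12 → replaces 14 → [1, 4, 5, 6, 8, 12, 15]
16 → extends → [1, 4, 5, 6, 8, 12, 15, 16]
10 → replaces 12 → [1, 4, 5, 6, 8, 10, 15, 16]
3 → replaces 4 → [1, 3, 5, 6, 8, 10, 15, 16]
2 → replaces 3 → [1, 2, 5, 6, 8, 10, 15, 16]
7 → replaces 8 → [1, 2, 5, 6, 7, 10, 15, 16]
13 → replaces 15 → [1, 2, 5, 6, 7, 10, 13, 16]
Length 8; one witness is 1, 4, 5, 9, 11, 14, 15, 16.

1, 4, 5, 9, 11, 14, 15, 16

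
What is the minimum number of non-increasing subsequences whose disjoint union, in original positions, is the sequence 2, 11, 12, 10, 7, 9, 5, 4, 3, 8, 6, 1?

3

Place each on the leftmost legal pile:
2 → new pile 1 (tops now [2])
11 → new pile 2 (tops now [2, 11])
12 → new pile 3 (tops now [2, 11, 12])
10 → pile 2 (tops now [2, 10, 12])
7 → pile 2 (tops now [2, 7, 12])
9 → pile 3 (tops now [2, 7, 9])
5 → pile 2 (tops now [2, 5, 9])
4 → pile 2 (tops now [2, 4, 9])
3 → pile 2 (tops now [2, 3, 9])
8 → pile 3 (tops now [2, 3, 8])
6 → pile 3 (tops now [2, 3, 6])
1 → pile 1 (tops now [1, 3, 6])
Three piles.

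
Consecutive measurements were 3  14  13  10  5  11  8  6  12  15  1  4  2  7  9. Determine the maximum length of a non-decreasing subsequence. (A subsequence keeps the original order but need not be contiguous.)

5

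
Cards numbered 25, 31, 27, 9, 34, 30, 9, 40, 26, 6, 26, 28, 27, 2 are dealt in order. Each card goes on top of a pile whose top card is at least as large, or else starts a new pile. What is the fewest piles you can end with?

4

The minimum number of non-increasing subsequences covering a sequence equals the length of its longest strictly increasing subsequence.
LIS length is 4 (e.g. 25, 31, 34, 40), so 4 piles are needed.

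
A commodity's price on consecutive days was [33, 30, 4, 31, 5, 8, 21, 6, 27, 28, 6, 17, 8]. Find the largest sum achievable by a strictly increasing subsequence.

93

Let S[i] be the best sum of a strictly increasing subsequence ending at i:
i:      1  2  3  4  5  6  7  8  9 10 11 12 13
a[i]:  33 30  4 31  5  8 21  6 27 28  6 17  8
S:     33 30  4 61  9 17 38 15 65 93 15 34 23
Maximum is 93 (e.g. 4 + 5 + 8 + 21 + 27 + 28).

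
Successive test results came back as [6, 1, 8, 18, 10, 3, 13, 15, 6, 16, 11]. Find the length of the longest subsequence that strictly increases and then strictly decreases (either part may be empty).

inc[i] = longest strictly increasing subsequence ending at i; dec[i] = longest strictly decreasing subsequence starting at i:
i:      1  2  3  4  5  6  7  8  9 10 11
a[i]:   6  1  8 18 10  3 13 15  6 16 11
inc:    1  1  2  3  3  2  4  5  3  6  4
dec:    2  1  2  3  2  1  2  2  1  2  1
Best peak at i=10 (value 16): inc=6, dec=2, length 6+2−1 = 7.

7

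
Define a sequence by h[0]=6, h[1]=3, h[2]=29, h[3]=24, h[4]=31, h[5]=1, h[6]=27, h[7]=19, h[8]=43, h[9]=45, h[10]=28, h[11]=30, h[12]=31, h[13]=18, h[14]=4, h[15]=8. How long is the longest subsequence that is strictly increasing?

6

Track the smallest tail for each achievable length (strict):
6 → extends → [6]
3 → replaces 6 → [3]
29 → extends → [3, 29]
24 → replaces 29 → [3, 24]
31 → extends → [3, 24, 31]
1 → replaces 3 → [1, 24, 31]
27 → replaces 31 → [1, 24, 27]
19 → replaces 24 → [1, 19, 27]
43 → extends → [1, 19, 27, 43]
45 → extends → [1, 19, 27, 43, 45]
28 → replaces 43 → [1, 19, 27, 28, 45]
30 → replaces 45 → [1, 19, 27, 28, 30]
31 → extends → [1, 19, 27, 28, 30, 31]
18 → replaces 19 → [1, 18, 27, 28, 30, 31]
4 → replaces 18 → [1, 4, 27, 28, 30, 31]
8 → replaces 27 → [1, 4, 8, 28, 30, 31]
Six tails, so the longest strictly increasing subsequence has length 6 (e.g. 6, 24, 27, 28, 30, 31).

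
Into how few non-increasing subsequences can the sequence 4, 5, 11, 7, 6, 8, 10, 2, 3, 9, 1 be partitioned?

The minimum number of non-increasing subsequences covering a sequence equals the length of its longest strictly increasing subsequence.
LIS length is 5 (e.g. 4, 5, 7, 8, 10), so 5 piles are needed.

5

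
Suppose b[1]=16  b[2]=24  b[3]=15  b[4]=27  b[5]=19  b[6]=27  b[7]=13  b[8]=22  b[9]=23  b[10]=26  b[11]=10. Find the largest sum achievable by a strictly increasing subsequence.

Let S[i] be the best sum of a strictly increasing subsequence ending at i:
i:       1   2   3   4   5   6   7   8   9  10  11
b[i]:   16  24  15  27  19  27  13  22  23  26  10
S:      16  40  15  67  35  67  13  57  80 106  10
Maximum is 106 (e.g. 16 + 19 + 22 + 23 + 26).

106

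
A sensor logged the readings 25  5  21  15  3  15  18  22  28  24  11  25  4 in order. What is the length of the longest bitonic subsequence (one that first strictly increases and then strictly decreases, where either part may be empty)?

8

inc[i] = longest strictly increasing subsequence ending at i; dec[i] = longest strictly decreasing subsequence starting at i:
i:      1  2  3  4  5  6  7  8  9 10 11 12 13
a[i]:  25  5 21 15  3 15 18 22 28 24 11 25  4
inc:    1  1  2  2  1  2  3  4  5  5  2  6  2
dec:    5  2  4  3  1  3  3  3  4  3  2  2  1
Best peak at i=9 (value 28): inc=5, dec=4, length 5+4−1 = 8.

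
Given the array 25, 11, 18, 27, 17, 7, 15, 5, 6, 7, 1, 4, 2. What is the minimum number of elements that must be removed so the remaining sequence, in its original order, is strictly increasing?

10

Fewest deletions = n − (longest strictly increasing subsequence).
i:      1  2  3  4  5  6  7  8  9 10 11 12 13
a[i]:  25 11 18 27 17  7 15  5  6  7  1  4  2
dp:     1  1  2  3  2  1  2  1  2  3  1  2  2
max dp = 3, so deletions = 13 − 3 = 10.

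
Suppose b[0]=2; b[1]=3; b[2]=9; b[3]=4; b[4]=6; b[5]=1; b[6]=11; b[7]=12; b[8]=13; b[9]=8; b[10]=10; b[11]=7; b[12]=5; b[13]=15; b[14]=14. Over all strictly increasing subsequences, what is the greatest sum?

66

Let S[i] be the best sum of a strictly increasing subsequence ending at i:
i:      0  1  2  3  4  5  6  7  8  9 10 11 12 13 14
b[i]:   2  3  9  4  6  1 11 12 13  8 10  7  5 15 14
S:      2  5 14  9 15  1 26 38 51 23 33 22 14 66 65
Maximum is 66 (e.g. 2 + 3 + 4 + 6 + 11 + 12 + 13 + 15).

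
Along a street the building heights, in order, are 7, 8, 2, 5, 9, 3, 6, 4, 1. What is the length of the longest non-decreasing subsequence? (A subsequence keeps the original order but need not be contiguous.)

Track the smallest tail for each achievable length (allowing ties):
7 → extends → [7]
8 → extends → [7, 8]
2 → replaces 7 → [2, 8]
5 → replaces 8 → [2, 5]
9 → extends → [2, 5, 9]
3 → replaces 5 → [2, 3, 9]
6 → replaces 9 → [2, 3, 6]
4 → replaces 6 → [2, 3, 4]
1 → replaces 2 → [1, 3, 4]
Three tails, so the longest non-decreasing subsequence has length 3 (e.g. 7, 8, 9).

3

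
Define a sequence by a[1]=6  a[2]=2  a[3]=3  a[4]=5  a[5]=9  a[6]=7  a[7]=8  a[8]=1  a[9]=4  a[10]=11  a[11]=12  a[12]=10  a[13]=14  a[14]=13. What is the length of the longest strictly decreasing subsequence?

Negate each value so 'decreasing' becomes 'increasing', then run patience tails on the negated sequence:
-6 → extends → [-6]
-2 → extends → [-6, -2]
-3 → replaces -2 → [-6, -3]
-5 → replaces -3 → [-6, -5]
-9 → replaces -6 → [-9, -5]
-7 → replaces -5 → [-9, -7]
-8 → replaces -7 → [-9, -8]
-1 → extends → [-9, -8, -1]
-4 → replaces -1 → [-9, -8, -4]
-11 → replaces -9 → [-11, -8, -4]
-12 → replaces -11 → [-12, -8, -4]
-10 → replaces -8 → [-12, -10, -4]
-14 → replaces -12 → [-14, -10, -4]
-13 → replaces -10 → [-14, -13, -4]
Three tails, so the longest strictly decreasing subsequence of the original has length 3.

3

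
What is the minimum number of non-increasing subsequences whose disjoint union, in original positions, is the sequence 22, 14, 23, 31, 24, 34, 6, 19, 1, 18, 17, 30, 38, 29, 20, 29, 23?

Place each on the leftmost legal pile:
22 → new pile 1 (tops now [22])
14 → pile 1 (tops now [14])
23 → new pile 2 (tops now [14, 23])
31 → new pile 3 (tops now [14, 23, 31])
24 → pile 3 (tops now [14, 23, 24])
34 → new pile 4 (tops now [14, 23, 24, 34])
6 → pile 1 (tops now [6, 23, 24, 34])
19 → pile 2 (tops now [6, 19, 24, 34])
1 → pile 1 (tops now [1, 19, 24, 34])
18 → pile 2 (tops now [1, 18, 24, 34])
17 → pile 2 (tops now [1, 17, 24, 34])
30 → pile 4 (tops now [1, 17, 24, 30])
38 → new pile 5 (tops now [1, 17, 24, 30, 38])
29 → pile 4 (tops now [1, 17, 24, 29, 38])
20 → pile 3 (tops now [1, 17, 20, 29, 38])
29 → pile 4 (tops now [1, 17, 20, 29, 38])
23 → pile 4 (tops now [1, 17, 20, 23, 38])
Five piles.

5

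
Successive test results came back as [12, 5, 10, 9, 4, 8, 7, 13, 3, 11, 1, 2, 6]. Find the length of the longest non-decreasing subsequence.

3

Track the smallest tail for each achievable length (allowing ties):
12 → extends → [12]
5 → replaces 12 → [5]
10 → extends → [5, 10]
9 → replaces 10 → [5, 9]
4 → replaces 5 → [4, 9]
8 → replaces 9 → [4, 8]
7 → replaces 8 → [4, 7]
13 → extends → [4, 7, 13]
3 → replaces 4 → [3, 7, 13]
11 → replaces 13 → [3, 7, 11]
1 → replaces 3 → [1, 7, 11]
2 → replaces 7 → [1, 2, 11]
6 → replaces 11 → [1, 2, 6]
Three tails, so the longest non-decreasing subsequence has length 3 (e.g. 5, 10, 13).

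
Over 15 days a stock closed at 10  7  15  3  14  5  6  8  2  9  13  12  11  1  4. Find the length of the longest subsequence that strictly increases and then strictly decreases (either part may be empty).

inc[i] = longest strictly increasing subsequence ending at i; dec[i] = longest strictly decreasing subsequence starting at i:
i:      1  2  3  4  5  6  7  8  9 10 11 12 13 14 15
a[i]:  10  7 15  3 14  5  6  8  2  9 13 12 11  1  4
inc:    1  1  2  1  2  2  3  4  1  5  6  6  6  1  2
dec:    5  4  6  3  5  3  3  3  2  2  4  3  2  1  1
Best peak at i=11 (value 13): inc=6, dec=4, length 6+4−1 = 9.

9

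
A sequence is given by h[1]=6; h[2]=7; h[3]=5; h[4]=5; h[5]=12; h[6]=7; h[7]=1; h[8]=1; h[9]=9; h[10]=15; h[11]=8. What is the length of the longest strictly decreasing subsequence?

Negate each value so 'decreasing' becomes 'increasing', then run patience tails on the negated sequence:
-6 → extends → [-6]
-7 → replaces -6 → [-7]
-5 → extends → [-7, -5]
-5 → already a tail → [-7, -5]
-12 → replaces -7 → [-12, -5]
-7 → replaces -5 → [-12, -7]
-1 → extends → [-12, -7, -1]
-1 → already a tail → [-12, -7, -1]
-9 → replaces -7 → [-12, -9, -1]
-15 → replaces -12 → [-15, -9, -1]
-8 → replaces -1 → [-15, -9, -8]
Three tails, so the longest strictly decreasing subsequence of the original has length 3.

3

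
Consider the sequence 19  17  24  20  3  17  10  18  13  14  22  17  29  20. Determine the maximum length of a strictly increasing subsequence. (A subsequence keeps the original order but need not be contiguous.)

6

Let dp[i] be the length of the longest such subsequence ending at index i:
i:      1  2  3  4  5  6  7  8  9 10 11 12 13 14
a[i]:  19 17 24 20  3 17 10 18 13 14 22 17 29 20
dp:     1  1  2  2  1  2  2  3  3  4  5  5  6  6
Maximum dp value is 6.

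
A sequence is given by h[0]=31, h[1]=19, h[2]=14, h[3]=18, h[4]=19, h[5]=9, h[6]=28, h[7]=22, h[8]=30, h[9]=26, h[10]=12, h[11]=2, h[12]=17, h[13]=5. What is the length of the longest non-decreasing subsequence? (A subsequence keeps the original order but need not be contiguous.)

Track the smallest tail for each achievable length (allowing ties):
31 → extends → [31]
19 → replaces 31 → [19]
14 → replaces 19 → [14]
18 → extends → [14, 18]
19 → extends → [14, 18, 19]
9 → replaces 14 → [9, 18, 19]
28 → extends → [9, 18, 19, 28]
22 → replaces 28 → [9, 18, 19, 22]
30 → extends → [9, 18, 19, 22, 30]
26 → replaces 30 → [9, 18, 19, 22, 26]
12 → replaces 18 → [9, 12, 19, 22, 26]
2 → replaces 9 → [2, 12, 19, 22, 26]
17 → replaces 19 → [2, 12, 17, 22, 26]
5 → replaces 12 → [2, 5, 17, 22, 26]
Five tails, so the longest non-decreasing subsequence has length 5 (e.g. 14, 18, 19, 28, 30).

5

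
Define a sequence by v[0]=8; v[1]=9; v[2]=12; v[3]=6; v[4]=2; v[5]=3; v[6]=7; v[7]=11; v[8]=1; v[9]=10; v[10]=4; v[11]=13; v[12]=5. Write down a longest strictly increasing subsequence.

Patience tails give the LIS length; then backtrack through the dp parents:
8 → extends → [8]
9 → extends → [8, 9]
12 → extends → [8, 9, 12]
6 → replaces 8 → [6, 9, 12]
2 → replaces 6 → [2, 9, 12]
3 → replaces 9 → [2, 3, 12]
7 → replaces 12 → [2, 3, 7]
11 → extends → [2, 3, 7, 11]
1 → replaces 2 → [1, 3, 7, 11]
10 → replaces 11 → [1, 3, 7, 10]
4 → replaces 7 → [1, 3, 4, 10]
13 → extends → [1, 3, 4, 10, 13]
5 → replaces 10 → [1, 3, 4, 5, 13]
Length 5; one witness is 2, 3, 7, 11, 13.

2, 3, 7, 11, 13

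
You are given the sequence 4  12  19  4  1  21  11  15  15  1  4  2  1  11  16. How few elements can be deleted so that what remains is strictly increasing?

Fewest deletions = n − (longest strictly increasing subsequence).
Patience tails:
4 → extends → [4]
12 → extends → [4, 12]
19 → extends → [4, 12, 19]
4 → already a tail → [4, 12, 19]
1 → replaces 4 → [1, 12, 19]
21 → extends → [1, 12, 19, 21]
11 → replaces 12 → [1, 11, 19, 21]
15 → replaces 19 → [1, 11, 15, 21]
15 → already a tail → [1, 11, 15, 21]
1 → already a tail → [1, 11, 15, 21]
4 → replaces 11 → [1, 4, 15, 21]
2 → replaces 4 → [1, 2, 15, 21]
1 → already a tail → [1, 2, 15, 21]
11 → replaces 15 → [1, 2, 11, 21]
16 → replaces 21 → [1, 2, 11, 16]
Longest strictly increasing subsequence has length 4, so deletions = 15 − 4 = 11.

11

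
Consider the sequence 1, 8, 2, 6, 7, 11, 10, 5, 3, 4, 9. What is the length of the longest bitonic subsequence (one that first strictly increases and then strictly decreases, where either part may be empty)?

8

inc[i] = longest strictly increasing subsequence ending at i; dec[i] = longest strictly decreasing subsequence starting at i:
i:      1  2  3  4  5  6  7  8  9 10 11
a[i]:   1  8  2  6  7 11 10  5  3  4  9
inc:    1  2  2  3  4  5  5  3  3  4  5
dec:    1  4  1  3  3  4  3  2  1  1  1
Best peak at i=6 (value 11): inc=5, dec=4, length 5+4−1 = 8.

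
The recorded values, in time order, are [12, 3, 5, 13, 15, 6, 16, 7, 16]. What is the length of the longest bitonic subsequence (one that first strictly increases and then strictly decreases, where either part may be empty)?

inc[i] = longest strictly increasing subsequence ending at i; dec[i] = longest strictly decreasing subsequence starting at i:
i:      1  2  3  4  5  6  7  8  9
a[i]:  12  3  5 13 15  6 16  7 16
inc:    1  1  2  3  4  3  5  4  5
dec:    2  1  1  2  2  1  2  1  1
Best peak at i=7 (value 16): inc=5, dec=2, length 5+2−1 = 6.

6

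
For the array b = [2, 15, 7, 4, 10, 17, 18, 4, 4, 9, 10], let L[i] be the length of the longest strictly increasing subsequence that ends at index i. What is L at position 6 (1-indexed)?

4

dp[i] = 1 + max{dp[j] : j<i, b[j]<b[i]} (or 1 if no such j):
i:      1  2  3  4  5  6  7  8  9 10 11
b[i]:   2 15  7  4 10 17 18  4  4  9 10
dp:     1  2  2  2  3  4  5  2  2  3  4
At index 6 the value is 4.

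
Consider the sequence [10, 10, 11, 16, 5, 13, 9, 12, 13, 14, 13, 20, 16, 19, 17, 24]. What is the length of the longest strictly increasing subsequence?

8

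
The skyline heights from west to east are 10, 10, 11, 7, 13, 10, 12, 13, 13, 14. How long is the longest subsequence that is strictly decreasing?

2

Negate each value so 'decreasing' becomes 'increasing', then run patience tails on the negated sequence:
-10 → extends → [-10]
-10 → already a tail → [-10]
-11 → replaces -10 → [-11]
-7 → extends → [-11, -7]
-13 → replaces -11 → [-13, -7]
-10 → replaces -7 → [-13, -10]
-12 → replaces -10 → [-13, -12]
-13 → already a tail → [-13, -12]
-13 → already a tail → [-13, -12]
-14 → replaces -13 → [-14, -12]
Two tails, so the longest strictly decreasing subsequence of the original has length 2.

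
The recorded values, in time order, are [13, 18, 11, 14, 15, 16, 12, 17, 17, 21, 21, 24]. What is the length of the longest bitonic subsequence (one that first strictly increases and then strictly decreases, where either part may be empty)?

inc[i] = longest strictly increasing subsequence ending at i; dec[i] = longest strictly decreasing subsequence starting at i:
i:      1  2  3  4  5  6  7  8  9 10 11 12
a[i]:  13 18 11 14 15 16 12 17 17 21 21 24
inc:    1  2  1  2  3  4  2  5  5  6  6  7
dec:    2  3  1  2  2  2  1  1  1  1  1  1
Best peak at i=12 (value 24): inc=7, dec=1, length 7+1−1 = 7.

7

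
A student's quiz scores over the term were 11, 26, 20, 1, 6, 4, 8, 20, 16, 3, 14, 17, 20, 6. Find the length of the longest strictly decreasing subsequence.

5

Let dp[i] be the longest strictly decreasing subsequence ending at i:
i:      1  2  3  4  5  6  7  8  9 10 11 12 13 14
a[i]:  11 26 20  1  6  4  8 20 16  3 14 17 20  6
dp:     1  1  2  3  3  4  3  2  3  5  4  3  2  5
Maximum is 5.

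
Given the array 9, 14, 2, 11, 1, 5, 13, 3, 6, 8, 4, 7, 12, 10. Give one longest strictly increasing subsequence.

Patience tails give the LIS length; then backtrack through the dp parents:
9 → extends → [9]
14 → extends → [9, 14]
2 → replaces 9 → [2, 14]
11 → replaces 14 → [2, 11]
1 → replaces 2 → [1, 11]
5 → replaces 11 → [1, 5]
13 → extends → [1, 5, 13]
3 → replaces 5 → [1, 3, 13]
6 → replaces 13 → [1, 3, 6]
8 → extends → [1, 3, 6, 8]
4 → replaces 6 → [1, 3, 4, 8]
7 → replaces 8 → [1, 3, 4, 7]
12 → extends → [1, 3, 4, 7, 12]
10 → replaces 12 → [1, 3, 4, 7, 10]
Length 5; one witness is 2, 5, 6, 8, 12.

2, 5, 6, 8, 12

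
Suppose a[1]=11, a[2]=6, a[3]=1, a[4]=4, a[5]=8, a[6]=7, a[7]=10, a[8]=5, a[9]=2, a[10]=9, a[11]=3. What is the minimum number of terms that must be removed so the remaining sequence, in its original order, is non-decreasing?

7

Fewest deletions = n − (longest non-decreasing subsequence).
Patience tails:
11 → extends → [11]
6 → replaces 11 → [6]
1 → replaces 6 → [1]
4 → extends → [1, 4]
8 → extends → [1, 4, 8]
7 → replaces 8 → [1, 4, 7]
10 → extends → [1, 4, 7, 10]
5 → replaces 7 → [1, 4, 5, 10]
2 → replaces 4 → [1, 2, 5, 10]
9 → replaces 10 → [1, 2, 5, 9]
3 → replaces 5 → [1, 2, 3, 9]
Longest non-decreasing subsequence has length 4, so deletions = 11 − 4 = 7.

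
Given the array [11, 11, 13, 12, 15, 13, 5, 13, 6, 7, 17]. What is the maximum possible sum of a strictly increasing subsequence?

Let S[i] be the best sum of a strictly increasing subsequence ending at i:
i:      1  2  3  4  5  6  7  8  9 10 11
a[i]:  11 11 13 12 15 13  5 13  6  7 17
S:     11 11 24 23 39 36  5 36 11 18 56
Maximum is 56 (e.g. 11 + 13 + 15 + 17).

56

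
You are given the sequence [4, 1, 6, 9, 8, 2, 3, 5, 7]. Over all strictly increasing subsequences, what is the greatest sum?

Let S[i] be the best sum of a strictly increasing subsequence ending at i:
i:      1  2  3  4  5  6  7  8  9
a[i]:   4  1  6  9  8  2  3  5  7
S:      4  1 10 19 18  3  6 11 18
Maximum is 19 (e.g. 4 + 6 + 9).

19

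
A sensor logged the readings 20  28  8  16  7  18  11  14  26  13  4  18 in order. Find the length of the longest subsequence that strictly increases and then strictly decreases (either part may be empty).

inc[i] = longest strictly increasing subsequence ending at i; dec[i] = longest strictly decreasing subsequence starting at i:
i:      1  2  3  4  5  6  7  8  9 10 11 12
a[i]:  20 28  8 16  7 18 11 14 26 13  4 18
inc:    1  2  1  2  1  3  2  3  4  3  1  4
dec:    5  5  3  4  2  4  2  3  3  2  1  1
Best peak at i=2 (value 28): inc=2, dec=5, length 2+5−1 = 6.

6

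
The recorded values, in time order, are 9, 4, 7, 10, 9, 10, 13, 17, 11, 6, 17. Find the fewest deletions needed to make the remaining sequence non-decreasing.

Fewest deletions = n − (longest non-decreasing subsequence).
i:      1  2  3  4  5  6  7  8  9 10 11
a[i]:   9  4  7 10  9 10 13 17 11  6 17
dp:     1  1  2  3  3  4  5  6  5  2  7
max dp = 7, so deletions = 11 − 7 = 4.

4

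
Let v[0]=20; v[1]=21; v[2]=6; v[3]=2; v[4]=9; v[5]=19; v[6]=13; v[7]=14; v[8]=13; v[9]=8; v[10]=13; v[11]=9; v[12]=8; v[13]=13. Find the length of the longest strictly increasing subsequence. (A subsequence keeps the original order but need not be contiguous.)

Let dp[i] be the length of the longest such subsequence ending at index i:
i:      0  1  2  3  4  5  6  7  8  9 10 11 12 13
v[i]:  20 21  6  2  9 19 13 14 13  8 13  9  8 13
dp:     1  2  1  1  2  3  3  4  3  2  3  3  2  4
Maximum dp value is 4.

4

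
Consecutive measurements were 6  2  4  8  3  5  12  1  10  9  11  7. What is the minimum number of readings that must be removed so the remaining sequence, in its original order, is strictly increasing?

Fewest deletions = n − (longest strictly increasing subsequence).
Patience tails:
6 → extends → [6]
2 → replaces 6 → [2]
4 → extends → [2, 4]
8 → extends → [2, 4, 8]
3 → replaces 4 → [2, 3, 8]
5 → replaces 8 → [2, 3, 5]
12 → extends → [2, 3, 5, 12]
1 → replaces 2 → [1, 3, 5, 12]
10 → replaces 12 → [1, 3, 5, 10]
9 → replaces 10 → [1, 3, 5, 9]
11 → extends → [1, 3, 5, 9, 11]
7 → replaces 9 → [1, 3, 5, 7, 11]
Longest strictly increasing subsequence has length 5, so deletions = 12 − 5 = 7.

7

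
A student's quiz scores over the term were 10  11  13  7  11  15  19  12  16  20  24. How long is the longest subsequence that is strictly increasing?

Track the smallest tail for each achievable length (strict):
10 → extends → [10]
11 → extends → [10, 11]
13 → extends → [10, 11, 13]
7 → replaces 10 → [7, 11, 13]
11 → already a tail → [7, 11, 13]
15 → extends → [7, 11, 13, 15]
19 → extends → [7, 11, 13, 15, 19]
12 → replaces 13 → [7, 11, 12, 15, 19]
16 → replaces 19 → [7, 11, 12, 15, 16]
20 → extends → [7, 11, 12, 15, 16, 20]
24 → extends → [7, 11, 12, 15, 16, 20, 24]
Seven tails, so the longest strictly increasing subsequence has length 7 (e.g. 10, 11, 13, 15, 19, 20, 24).

7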